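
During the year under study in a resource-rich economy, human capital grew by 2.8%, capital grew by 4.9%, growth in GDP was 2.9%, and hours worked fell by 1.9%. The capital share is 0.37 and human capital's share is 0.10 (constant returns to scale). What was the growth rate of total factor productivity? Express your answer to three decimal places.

1.814%

Labor's share = 1 − 0.37 − 0.1 = 0.53.
Capital: 0.37 × 4.9 = 1.813 pp.
Human capital: 0.1 × 2.8 = 0.28 pp.
Hours worked: 0.53 × (-1.9) = -1.007 pp.
TFP growth = 2.9 − 1.086 = 1.814%.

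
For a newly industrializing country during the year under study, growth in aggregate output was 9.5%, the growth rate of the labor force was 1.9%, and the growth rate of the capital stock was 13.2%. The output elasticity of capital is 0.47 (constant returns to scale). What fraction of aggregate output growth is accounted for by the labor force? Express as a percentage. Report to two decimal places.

Labor's share = 1 − 0.47 = 0.53.
The labor force contributed 0.53 × 1.9 = 1.007 pp.
Share of growth = 1.007 / 9.5 × 100 = 10.6%.

The labor force accounted for 10.60% of growth.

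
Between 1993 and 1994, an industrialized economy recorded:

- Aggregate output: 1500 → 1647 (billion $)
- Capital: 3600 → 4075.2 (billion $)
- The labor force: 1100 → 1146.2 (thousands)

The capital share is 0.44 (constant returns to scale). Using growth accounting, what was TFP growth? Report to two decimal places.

1.64%

Aggregate output growth = (1647 − 1500) / 1500 = 9.8%.
Capital growth = (4075.2 − 3600) / 3600 = 13.2%.
The labor force growth = (1146.2 − 1100) / 1100 = 4.2%.
Labor's share = 1 − 0.44 = 0.56.
Capital: 0.44 × 13.2 = 5.808 pp.
The labor force: 0.56 × 4.2 = 2.352 pp.
TFP growth = 9.8 − 8.16 = 1.64%.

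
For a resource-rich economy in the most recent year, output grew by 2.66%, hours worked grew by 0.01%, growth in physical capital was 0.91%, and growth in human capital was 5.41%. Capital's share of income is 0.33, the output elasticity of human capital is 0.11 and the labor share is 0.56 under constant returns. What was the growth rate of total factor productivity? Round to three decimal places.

Labor's share = 1 − 0.33 − 0.11 = 0.56.
Physical capital: 0.33 × 0.91 = 0.3003 pp.
Human capital: 0.11 × 5.41 = 0.5951 pp.
Hours worked: 0.56 × 0.01 = 0.0056 pp.
TFP growth = 2.66 − 0.901 = 1.759%.

Total factor productivity growth was 1.759%.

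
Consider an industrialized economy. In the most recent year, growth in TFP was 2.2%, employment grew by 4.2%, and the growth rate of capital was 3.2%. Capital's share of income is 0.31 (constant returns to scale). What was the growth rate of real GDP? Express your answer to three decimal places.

6.090%

Labor's share = 1 − 0.31 = 0.69.
Capital: 0.31 × 3.2 = 0.992 pp.
Employment: 0.69 × 4.2 = 2.898 pp.
Output growth = 2.2 + 3.89 = 6.09%.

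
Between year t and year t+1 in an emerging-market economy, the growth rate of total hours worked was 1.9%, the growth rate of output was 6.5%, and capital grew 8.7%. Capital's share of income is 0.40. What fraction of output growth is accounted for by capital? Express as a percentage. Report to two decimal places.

Capital contributed 0.4 × 8.7 = 3.48 pp.
Share of growth = 3.48 / 6.5 × 100 = 53.5385%.

Capital accounted for 53.54% of growth.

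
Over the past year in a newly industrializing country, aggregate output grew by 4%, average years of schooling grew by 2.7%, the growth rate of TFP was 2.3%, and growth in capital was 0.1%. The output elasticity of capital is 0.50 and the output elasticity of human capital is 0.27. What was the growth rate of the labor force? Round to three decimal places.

Labor's share = 1 − 0.5 − 0.27 = 0.23.
gY = gA + 0.5×0.1 + 0.27×2.7 + 0.23×g.
0.23×g = 4 − 2.3 − 0.779 = 0.921.
g = 0.921 / 0.23 = 4.00435%.

4.004%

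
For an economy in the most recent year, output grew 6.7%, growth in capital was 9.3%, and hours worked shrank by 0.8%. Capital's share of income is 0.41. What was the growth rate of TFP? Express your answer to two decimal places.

Labor's share = 1 − 0.41 = 0.59.
Capital: 0.41 × 9.3 = 3.813 pp.
Hours worked: 0.59 × (-0.8) = -0.472 pp.
TFP growth = 6.7 − 3.341 = 3.359%.

3.36%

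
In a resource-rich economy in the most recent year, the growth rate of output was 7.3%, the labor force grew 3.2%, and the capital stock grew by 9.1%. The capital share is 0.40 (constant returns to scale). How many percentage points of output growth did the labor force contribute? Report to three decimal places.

Labor's share = 1 − 0.4 = 0.6.
Contribution = share × growth = 0.6 × 3.2 = 1.92 pp.

1.920 pp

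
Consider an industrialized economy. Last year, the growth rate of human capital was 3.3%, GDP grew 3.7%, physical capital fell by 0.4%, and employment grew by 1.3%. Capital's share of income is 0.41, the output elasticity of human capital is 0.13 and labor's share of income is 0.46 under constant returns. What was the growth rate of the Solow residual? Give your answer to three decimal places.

2.837%

Labor's share = 1 − 0.41 − 0.13 = 0.46.
Physical capital: 0.41 × (-0.4) = -0.164 pp.
Human capital: 0.13 × 3.3 = 0.429 pp.
Employment: 0.46 × 1.3 = 0.598 pp.
TFP growth = 3.7 − 0.863 = 2.837%.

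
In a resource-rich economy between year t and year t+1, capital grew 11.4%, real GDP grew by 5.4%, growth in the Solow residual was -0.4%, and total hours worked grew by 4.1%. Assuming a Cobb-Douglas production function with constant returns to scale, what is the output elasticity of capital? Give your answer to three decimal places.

gY = gA + α·gK + (1−α)·gL, so gY − gA − gL = α(gK − gL).
5.4 + 0.4 − 4.1 = α × (11.4 − 4.1).
1.7 = 7.3 α, so α = 0.23288.

The output elasticity of capital is 0.233.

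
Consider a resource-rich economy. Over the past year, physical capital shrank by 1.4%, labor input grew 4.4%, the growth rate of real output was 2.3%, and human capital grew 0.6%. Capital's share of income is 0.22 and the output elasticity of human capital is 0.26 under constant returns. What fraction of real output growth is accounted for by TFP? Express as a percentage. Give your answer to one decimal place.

7.1%

Labor's share = 1 − 0.22 − 0.26 = 0.52.
Physical capital: 0.22 × (-1.4) = -0.308 pp.
Human capital: 0.26 × 0.6 = 0.156 pp.
Labor input: 0.52 × 4.4 = 2.288 pp.
TFP growth = 2.3 − 2.136 = 0.164%.
TFP share of growth = 0.164 / 2.3 × 100 = 7.13%.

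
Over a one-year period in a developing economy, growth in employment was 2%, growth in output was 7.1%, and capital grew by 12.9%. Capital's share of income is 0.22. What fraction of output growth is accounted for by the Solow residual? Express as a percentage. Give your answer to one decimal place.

Labor's share = 1 − 0.22 = 0.78.
Capital: 0.22 × 12.9 = 2.838 pp.
Employment: 0.78 × 2 = 1.56 pp.
TFP growth = 7.1 − 4.398 = 2.702%.
TFP share of growth = 2.702 / 7.1 × 100 = 38.056%.

The Solow residual accounted for 38.1% of growth.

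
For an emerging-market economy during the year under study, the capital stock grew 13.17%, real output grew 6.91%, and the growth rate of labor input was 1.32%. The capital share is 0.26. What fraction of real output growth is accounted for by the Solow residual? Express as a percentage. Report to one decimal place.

Labor's share = 1 − 0.26 = 0.74.
The capital stock: 0.26 × 13.17 = 3.4242 pp.
Labor input: 0.74 × 1.32 = 0.9768 pp.
TFP growth = 6.91 − 4.401 = 2.509%.
TFP share of growth = 2.509 / 6.91 × 100 = 36.31%.

The Solow residual accounted for 36.3% of growth.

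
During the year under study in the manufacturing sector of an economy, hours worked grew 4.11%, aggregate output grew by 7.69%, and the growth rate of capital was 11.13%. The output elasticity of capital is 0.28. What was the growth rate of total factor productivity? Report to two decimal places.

Total factor productivity grew 1.61%.

Labor's share = 1 − 0.28 = 0.72.
Capital: 0.28 × 11.13 = 3.1164 pp.
Hours worked: 0.72 × 4.11 = 2.9592 pp.
TFP growth = 7.69 − 6.0756 = 1.6144%.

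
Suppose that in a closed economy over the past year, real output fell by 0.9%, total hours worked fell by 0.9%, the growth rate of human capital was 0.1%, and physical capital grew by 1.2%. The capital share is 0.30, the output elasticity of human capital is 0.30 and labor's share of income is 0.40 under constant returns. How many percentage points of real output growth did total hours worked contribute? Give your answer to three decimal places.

-0.360 pp

Labor's share = 1 − 0.3 − 0.3 = 0.4.
Contribution = share × growth = 0.4 × (-0.9) = -0.36 pp.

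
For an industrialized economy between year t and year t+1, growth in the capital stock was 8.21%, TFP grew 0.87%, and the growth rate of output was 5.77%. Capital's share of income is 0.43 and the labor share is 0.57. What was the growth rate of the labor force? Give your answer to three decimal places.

Labor's share = 1 − 0.43 = 0.57.
gY = gA + 0.43×8.21 + 0.57×g.
0.57×g = 5.77 − 0.87 − 3.5303 = 1.3697.
g = 1.3697 / 0.57 = 2.40298%.

2.403%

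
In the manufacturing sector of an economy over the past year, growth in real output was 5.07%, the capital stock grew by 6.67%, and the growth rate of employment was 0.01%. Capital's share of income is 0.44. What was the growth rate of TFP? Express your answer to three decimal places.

TFP growth was 2.130%.

Labor's share = 1 − 0.44 = 0.56.
The capital stock: 0.44 × 6.67 = 2.9348 pp.
Employment: 0.56 × 0.01 = 0.0056 pp.
TFP growth = 5.07 − 2.9404 = 2.1296%.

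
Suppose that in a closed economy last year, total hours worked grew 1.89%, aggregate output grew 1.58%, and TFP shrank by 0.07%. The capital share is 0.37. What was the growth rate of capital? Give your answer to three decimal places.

Capital growth was 1.241%.

Labor's share = 1 − 0.37 = 0.63.
gY = gA + 0.63×1.89 + 0.37×g.
0.37×g = 1.58 + 0.07 − 1.1907 = 0.4593.
g = 0.4593 / 0.37 = 1.24135%.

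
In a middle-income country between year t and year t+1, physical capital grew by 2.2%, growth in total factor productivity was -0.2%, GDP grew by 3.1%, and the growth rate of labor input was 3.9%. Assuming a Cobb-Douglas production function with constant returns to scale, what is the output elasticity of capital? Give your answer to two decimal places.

gY = gA + α·gK + (1−α)·gL, so gY − gA − gL = α(gK − gL).
3.1 + 0.2 − 3.9 = α × (2.2 − 3.9).
-0.6 = -1.7 α, so α = 0.3529.

α = 0.35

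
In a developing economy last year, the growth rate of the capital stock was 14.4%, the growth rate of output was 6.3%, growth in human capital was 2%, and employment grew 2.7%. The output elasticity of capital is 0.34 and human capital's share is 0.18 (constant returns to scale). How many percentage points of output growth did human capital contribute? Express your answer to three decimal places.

Contribution = share × growth = 0.18 × 2 = 0.36 pp.

0.360 pp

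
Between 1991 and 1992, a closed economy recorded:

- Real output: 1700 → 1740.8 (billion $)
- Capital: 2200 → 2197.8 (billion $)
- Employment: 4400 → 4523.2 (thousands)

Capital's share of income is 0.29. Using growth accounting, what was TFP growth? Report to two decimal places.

Real output growth = (1740.8 − 1700) / 1700 = 2.4%.
Capital growth = (2197.8 − 2200) / 2200 = -0.1%.
Employment growth = (4523.2 − 4400) / 4400 = 2.8%.
Labor's share = 1 − 0.29 = 0.71.
Capital: 0.29 × (-0.1) = -0.029 pp.
Employment: 0.71 × 2.8 = 1.988 pp.
TFP growth = 2.4 − 1.959 = 0.441%.

0.44%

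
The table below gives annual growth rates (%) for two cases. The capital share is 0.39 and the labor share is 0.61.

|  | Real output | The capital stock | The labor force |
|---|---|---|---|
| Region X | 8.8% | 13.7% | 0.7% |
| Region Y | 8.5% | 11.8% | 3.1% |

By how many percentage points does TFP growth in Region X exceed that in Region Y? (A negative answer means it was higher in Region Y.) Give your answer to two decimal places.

1.02 percentage points

Labor's share = 1 − 0.39 = 0.61.
Region X: TFP = 8.8 − 5.343 − 0.427 = 3.03%.
Region Y: TFP = 8.5 − 4.602 − 1.891 = 2.007%.
Difference = 3.03 − (2.007) = 1.023 pp.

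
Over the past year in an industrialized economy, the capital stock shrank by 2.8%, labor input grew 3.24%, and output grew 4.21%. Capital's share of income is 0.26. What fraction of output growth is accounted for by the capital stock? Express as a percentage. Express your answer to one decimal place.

-17.3%

The capital stock contributed 0.26 × (-2.8) = -0.728 pp.
Share of growth = -0.728 / 4.21 × 100 = -17.292%.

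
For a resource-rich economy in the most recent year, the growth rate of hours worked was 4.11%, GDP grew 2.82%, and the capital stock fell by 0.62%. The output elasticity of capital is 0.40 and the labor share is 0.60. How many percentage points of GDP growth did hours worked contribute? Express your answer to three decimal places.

Labor's share = 1 − 0.4 = 0.6.
Contribution = share × growth = 0.6 × 4.11 = 2.466 pp.

2.466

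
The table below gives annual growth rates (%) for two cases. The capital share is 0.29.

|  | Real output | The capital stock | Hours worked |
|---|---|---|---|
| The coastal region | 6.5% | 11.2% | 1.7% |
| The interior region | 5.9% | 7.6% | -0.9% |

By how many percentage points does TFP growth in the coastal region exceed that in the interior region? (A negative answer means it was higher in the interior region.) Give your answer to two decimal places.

-2.29 percentage points

Labor's share = 1 − 0.29 = 0.71.
The coastal region: TFP = 6.5 − 3.248 − 1.207 = 2.045%.
The interior region: TFP = 5.9 − 2.204 + 0.639 = 4.335%.
Difference = 2.045 − (4.335) = -2.29 pp.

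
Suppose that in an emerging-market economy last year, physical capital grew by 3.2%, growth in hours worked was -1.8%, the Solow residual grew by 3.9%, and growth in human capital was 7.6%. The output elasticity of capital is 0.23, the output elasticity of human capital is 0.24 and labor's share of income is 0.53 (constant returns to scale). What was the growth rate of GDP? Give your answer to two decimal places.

Labor's share = 1 − 0.23 − 0.24 = 0.53.
Physical capital: 0.23 × 3.2 = 0.736 pp.
Human capital: 0.24 × 7.6 = 1.824 pp.
Hours worked: 0.53 × (-1.8) = -0.954 pp.
Output growth = 3.9 + 1.606 = 5.506%.

5.51%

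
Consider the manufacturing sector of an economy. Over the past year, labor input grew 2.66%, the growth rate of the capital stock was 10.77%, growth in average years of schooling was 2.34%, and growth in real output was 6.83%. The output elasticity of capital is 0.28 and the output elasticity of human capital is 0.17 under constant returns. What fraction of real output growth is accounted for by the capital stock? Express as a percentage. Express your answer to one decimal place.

44.2%

The capital stock contributed 0.28 × 10.77 = 3.0156 pp.
Share of growth = 3.0156 / 6.83 × 100 = 44.152%.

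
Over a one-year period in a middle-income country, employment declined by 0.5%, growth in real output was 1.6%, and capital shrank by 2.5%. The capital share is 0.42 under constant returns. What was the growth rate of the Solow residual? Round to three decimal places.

2.940%

Labor's share = 1 − 0.42 = 0.58.
Capital: 0.42 × (-2.5) = -1.05 pp.
Employment: 0.58 × (-0.5) = -0.29 pp.
TFP growth = 1.6 + 1.34 = 2.94%.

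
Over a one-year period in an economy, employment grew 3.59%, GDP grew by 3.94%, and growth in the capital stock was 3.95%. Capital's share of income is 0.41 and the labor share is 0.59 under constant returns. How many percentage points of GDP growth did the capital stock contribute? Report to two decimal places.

1.62 pp

Contribution = share × growth = 0.41 × 3.95 = 1.6195 pp.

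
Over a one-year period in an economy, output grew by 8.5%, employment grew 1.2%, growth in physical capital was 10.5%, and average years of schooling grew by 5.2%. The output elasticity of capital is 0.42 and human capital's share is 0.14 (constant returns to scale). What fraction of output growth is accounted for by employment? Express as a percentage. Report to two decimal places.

Labor's share = 1 − 0.42 − 0.14 = 0.44.
Employment contributed 0.44 × 1.2 = 0.528 pp.
Share of growth = 0.528 / 8.5 × 100 = 6.2118%.

Employment accounted for 6.21% of growth.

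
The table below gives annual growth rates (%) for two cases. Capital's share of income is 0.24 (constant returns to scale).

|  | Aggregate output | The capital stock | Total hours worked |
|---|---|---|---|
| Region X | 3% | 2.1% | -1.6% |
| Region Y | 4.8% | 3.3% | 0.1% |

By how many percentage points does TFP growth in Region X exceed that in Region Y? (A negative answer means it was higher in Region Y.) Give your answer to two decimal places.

-0.22 percentage points

Labor's share = 1 − 0.24 = 0.76.
Region X: TFP = 3 − 0.504 + 1.216 = 3.712%.
Region Y: TFP = 4.8 − 0.792 − 0.076 = 3.932%.
Difference = 3.712 − (3.932) = -0.22 pp.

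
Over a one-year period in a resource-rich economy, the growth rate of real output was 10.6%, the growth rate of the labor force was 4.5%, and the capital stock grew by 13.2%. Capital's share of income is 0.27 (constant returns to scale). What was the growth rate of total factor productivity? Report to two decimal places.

Total factor productivity grew 3.75%.

Labor's share = 1 − 0.27 = 0.73.
The capital stock: 0.27 × 13.2 = 3.564 pp.
The labor force: 0.73 × 4.5 = 3.285 pp.
TFP growth = 10.6 − 6.849 = 3.751%.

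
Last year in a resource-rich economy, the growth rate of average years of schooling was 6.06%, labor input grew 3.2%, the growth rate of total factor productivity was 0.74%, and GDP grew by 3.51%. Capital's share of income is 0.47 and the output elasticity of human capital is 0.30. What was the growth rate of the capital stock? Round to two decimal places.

0.46%

Labor's share = 1 − 0.47 − 0.3 = 0.23.
gY = gA + 0.3×6.06 + 0.23×3.2 + 0.47×g.
0.47×g = 3.51 − 0.74 − 2.554 = 0.216.
g = 0.216 / 0.47 = 0.4596%.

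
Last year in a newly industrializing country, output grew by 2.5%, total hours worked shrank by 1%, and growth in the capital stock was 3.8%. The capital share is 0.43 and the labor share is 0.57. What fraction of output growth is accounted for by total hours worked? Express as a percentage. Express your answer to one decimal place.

Labor's share = 1 − 0.43 = 0.57.
Total hours worked contributed 0.57 × (-1) = -0.57 pp.
Share of growth = -0.57 / 2.5 × 100 = -22.8%.

-22.8%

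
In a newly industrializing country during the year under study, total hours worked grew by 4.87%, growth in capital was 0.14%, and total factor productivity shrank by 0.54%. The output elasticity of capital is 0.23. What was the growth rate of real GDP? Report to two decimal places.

Labor's share = 1 − 0.23 = 0.77.
Capital: 0.23 × 0.14 = 0.0322 pp.
Total hours worked: 0.77 × 4.87 = 3.7499 pp.
Output growth = -0.54 + 3.7821 = 3.2421%.

Real GDP growth was 3.24%.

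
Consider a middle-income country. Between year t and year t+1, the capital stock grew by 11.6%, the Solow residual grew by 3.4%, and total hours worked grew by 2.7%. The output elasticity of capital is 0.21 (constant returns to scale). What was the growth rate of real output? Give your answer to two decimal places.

Labor's share = 1 − 0.21 = 0.79.
The capital stock: 0.21 × 11.6 = 2.436 pp.
Total hours worked: 0.79 × 2.7 = 2.133 pp.
Output growth = 3.4 + 4.569 = 7.969%.

7.97%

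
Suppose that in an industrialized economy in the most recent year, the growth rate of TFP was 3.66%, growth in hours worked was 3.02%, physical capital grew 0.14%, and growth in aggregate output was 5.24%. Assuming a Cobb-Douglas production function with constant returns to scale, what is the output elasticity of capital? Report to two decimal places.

gY = gA + α·gK + (1−α)·gL, so gY − gA − gL = α(gK − gL).
5.24 − 3.66 − 3.02 = α × (0.14 − 3.02).
-1.44 = -2.88 α, so α = 0.5.

0.50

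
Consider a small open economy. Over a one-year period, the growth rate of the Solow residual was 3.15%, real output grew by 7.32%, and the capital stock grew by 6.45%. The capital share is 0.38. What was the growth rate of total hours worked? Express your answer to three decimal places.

Total hours worked grew 2.773%.

Labor's share = 1 − 0.38 = 0.62.
gY = gA + 0.38×6.45 + 0.62×g.
0.62×g = 7.32 − 3.15 − 2.451 = 1.719.
g = 1.719 / 0.62 = 2.77258%.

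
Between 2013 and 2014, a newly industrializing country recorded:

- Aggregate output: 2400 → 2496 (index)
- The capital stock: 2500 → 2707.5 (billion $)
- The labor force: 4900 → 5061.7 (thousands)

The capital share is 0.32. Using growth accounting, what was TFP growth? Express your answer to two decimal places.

-0.90%

Aggregate output growth = (2496 − 2400) / 2400 = 4%.
The capital stock growth = (2707.5 − 2500) / 2500 = 8.3%.
The labor force growth = (5061.7 − 4900) / 4900 = 3.3%.
Labor's share = 1 − 0.32 = 0.68.
The capital stock: 0.32 × 8.3 = 2.656 pp.
The labor force: 0.68 × 3.3 = 2.244 pp.
TFP growth = 4 − 4.9 = -0.9%.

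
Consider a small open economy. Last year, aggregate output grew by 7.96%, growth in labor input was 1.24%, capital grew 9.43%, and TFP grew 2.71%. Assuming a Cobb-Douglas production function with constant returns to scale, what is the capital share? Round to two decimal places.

gY = gA + α·gK + (1−α)·gL, so gY − gA − gL = α(gK − gL).
7.96 − 2.71 − 1.24 = α × (9.43 − 1.24).
4.01 = 8.19 α, so α = 0.4896.

0.49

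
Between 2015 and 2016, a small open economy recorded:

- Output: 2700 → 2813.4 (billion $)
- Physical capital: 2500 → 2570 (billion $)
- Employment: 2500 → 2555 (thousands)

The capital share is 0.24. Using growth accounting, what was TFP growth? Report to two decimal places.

Output growth = (2813.4 − 2700) / 2700 = 4.2%.
Physical capital growth = (2570 − 2500) / 2500 = 2.8%.
Employment growth = (2555 − 2500) / 2500 = 2.2%.
Labor's share = 1 − 0.24 = 0.76.
Physical capital: 0.24 × 2.8 = 0.672 pp.
Employment: 0.76 × 2.2 = 1.672 pp.
TFP growth = 4.2 − 2.344 = 1.856%.

1.86%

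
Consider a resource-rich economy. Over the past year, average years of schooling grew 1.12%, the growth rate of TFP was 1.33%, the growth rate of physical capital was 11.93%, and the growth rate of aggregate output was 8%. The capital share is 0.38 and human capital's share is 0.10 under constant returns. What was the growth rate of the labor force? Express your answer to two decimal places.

Labor's share = 1 − 0.38 − 0.1 = 0.52.
gY = gA + 0.38×11.93 + 0.1×1.12 + 0.52×g.
0.52×g = 8 − 1.33 − 4.6454 = 2.0246.
g = 2.0246 / 0.52 = 3.8935%.

The labor force growth was 3.89%.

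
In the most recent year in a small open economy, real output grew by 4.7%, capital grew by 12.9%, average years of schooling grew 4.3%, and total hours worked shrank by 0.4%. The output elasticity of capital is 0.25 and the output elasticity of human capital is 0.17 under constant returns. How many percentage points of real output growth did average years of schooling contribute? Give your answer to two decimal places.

0.73

Contribution = share × growth = 0.17 × 4.3 = 0.731 pp.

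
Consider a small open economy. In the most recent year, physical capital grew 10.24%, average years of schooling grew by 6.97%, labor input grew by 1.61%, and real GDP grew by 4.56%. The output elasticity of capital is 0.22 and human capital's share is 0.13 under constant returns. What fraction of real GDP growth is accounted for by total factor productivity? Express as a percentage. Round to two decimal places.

7.78%

Labor's share = 1 − 0.22 − 0.13 = 0.65.
Physical capital: 0.22 × 10.24 = 2.2528 pp.
Average years of schooling: 0.13 × 6.97 = 0.9061 pp.
Labor input: 0.65 × 1.61 = 1.0465 pp.
TFP growth = 4.56 − 4.2054 = 0.3546%.
TFP share of growth = 0.3546 / 4.56 × 100 = 7.7763%.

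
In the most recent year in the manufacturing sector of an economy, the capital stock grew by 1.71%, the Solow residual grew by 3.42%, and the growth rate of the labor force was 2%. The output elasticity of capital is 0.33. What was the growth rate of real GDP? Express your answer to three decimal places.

Labor's share = 1 − 0.33 = 0.67.
The capital stock: 0.33 × 1.71 = 0.5643 pp.
The labor force: 0.67 × 2 = 1.34 pp.
Output growth = 3.42 + 1.9043 = 5.3243%.

5.324%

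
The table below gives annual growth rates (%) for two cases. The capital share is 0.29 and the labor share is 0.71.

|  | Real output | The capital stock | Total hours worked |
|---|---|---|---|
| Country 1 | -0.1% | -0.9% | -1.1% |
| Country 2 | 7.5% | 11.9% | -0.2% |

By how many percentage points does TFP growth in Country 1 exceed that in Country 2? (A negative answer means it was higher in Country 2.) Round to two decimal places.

Labor's share = 1 − 0.29 = 0.71.
Country 1: TFP = -0.1 + 0.261 + 0.781 = 0.942%.
Country 2: TFP = 7.5 − 3.451 + 0.142 = 4.191%.
Difference = 0.942 − (4.191) = -3.249 pp.

-3.25 percentage points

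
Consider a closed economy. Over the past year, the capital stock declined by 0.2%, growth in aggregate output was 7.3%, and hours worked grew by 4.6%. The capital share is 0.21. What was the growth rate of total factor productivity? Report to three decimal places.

Labor's share = 1 − 0.21 = 0.79.
The capital stock: 0.21 × (-0.2) = -0.042 pp.
Hours worked: 0.79 × 4.6 = 3.634 pp.
TFP growth = 7.3 − 3.592 = 3.708%.

3.708%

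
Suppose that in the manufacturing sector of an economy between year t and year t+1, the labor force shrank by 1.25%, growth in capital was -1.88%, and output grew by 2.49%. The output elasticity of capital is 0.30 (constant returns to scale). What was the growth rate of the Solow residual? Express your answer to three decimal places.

3.929%

Labor's share = 1 − 0.3 = 0.7.
Capital: 0.3 × (-1.88) = -0.564 pp.
The labor force: 0.7 × (-1.25) = -0.875 pp.
TFP growth = 2.49 + 1.439 = 3.929%.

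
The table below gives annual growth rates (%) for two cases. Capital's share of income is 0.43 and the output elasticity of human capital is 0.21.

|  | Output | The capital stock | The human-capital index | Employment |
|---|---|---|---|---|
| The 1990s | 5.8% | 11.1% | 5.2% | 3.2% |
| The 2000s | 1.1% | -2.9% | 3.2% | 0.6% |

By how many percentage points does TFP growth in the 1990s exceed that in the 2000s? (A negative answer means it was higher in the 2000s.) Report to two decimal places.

Labor's share = 1 − 0.43 − 0.21 = 0.36.
The 1990s: TFP = 5.8 − 4.773 − 1.092 − 1.152 = -1.217%.
The 2000s: TFP = 1.1 + 1.247 − 0.672 − 0.216 = 1.459%.
Difference = -1.217 − (1.459) = -2.676 pp.

-2.68 percentage points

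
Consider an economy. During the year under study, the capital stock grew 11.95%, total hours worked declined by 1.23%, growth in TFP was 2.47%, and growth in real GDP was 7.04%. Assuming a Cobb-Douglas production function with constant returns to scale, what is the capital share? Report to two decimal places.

The capital share is 0.44.

gY = gA + α·gK + (1−α)·gL, so gY − gA − gL = α(gK − gL).
7.04 − 2.47 + 1.23 = α × (11.95 − (-1.23)).
5.8 = 13.18 α, so α = 0.4401.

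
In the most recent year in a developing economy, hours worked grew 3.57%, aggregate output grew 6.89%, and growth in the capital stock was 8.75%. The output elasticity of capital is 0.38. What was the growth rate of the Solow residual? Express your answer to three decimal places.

Labor's share = 1 − 0.38 = 0.62.
The capital stock: 0.38 × 8.75 = 3.325 pp.
Hours worked: 0.62 × 3.57 = 2.2134 pp.
TFP growth = 6.89 − 5.5384 = 1.3516%.

1.352%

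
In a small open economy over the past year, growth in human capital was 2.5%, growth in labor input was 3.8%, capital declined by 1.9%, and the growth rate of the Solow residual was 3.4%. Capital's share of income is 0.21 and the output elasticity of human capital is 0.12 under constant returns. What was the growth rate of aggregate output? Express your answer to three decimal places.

Labor's share = 1 − 0.21 − 0.12 = 0.67.
Capital: 0.21 × (-1.9) = -0.399 pp.
Human capital: 0.12 × 2.5 = 0.3 pp.
Labor input: 0.67 × 3.8 = 2.546 pp.
Output growth = 3.4 + 2.447 = 5.847%.

Aggregate output growth was 5.847%.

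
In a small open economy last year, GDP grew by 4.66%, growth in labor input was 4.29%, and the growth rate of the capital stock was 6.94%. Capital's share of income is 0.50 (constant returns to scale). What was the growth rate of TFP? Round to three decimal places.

Labor's share = 1 − 0.5 = 0.5.
The capital stock: 0.5 × 6.94 = 3.47 pp.
Labor input: 0.5 × 4.29 = 2.145 pp.
TFP growth = 4.66 − 5.615 = -0.955%.

-0.955%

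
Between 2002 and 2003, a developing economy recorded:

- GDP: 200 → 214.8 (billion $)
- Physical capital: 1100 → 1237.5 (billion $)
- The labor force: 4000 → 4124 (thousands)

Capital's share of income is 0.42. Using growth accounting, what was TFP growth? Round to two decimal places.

GDP growth = (214.8 − 200) / 200 = 7.4%.
Physical capital growth = (1237.5 − 1100) / 1100 = 12.5%.
The labor force growth = (4124 − 4000) / 4000 = 3.1%.
Labor's share = 1 − 0.42 = 0.58.
Physical capital: 0.42 × 12.5 = 5.25 pp.
The labor force: 0.58 × 3.1 = 1.798 pp.
TFP growth = 7.4 − 7.048 = 0.352%.

0.35%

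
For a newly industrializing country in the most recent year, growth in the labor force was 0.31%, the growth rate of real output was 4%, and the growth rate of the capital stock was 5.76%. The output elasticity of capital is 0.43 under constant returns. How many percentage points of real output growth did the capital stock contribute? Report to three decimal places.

2.477 percentage points

Contribution = share × growth = 0.43 × 5.76 = 2.4768 pp.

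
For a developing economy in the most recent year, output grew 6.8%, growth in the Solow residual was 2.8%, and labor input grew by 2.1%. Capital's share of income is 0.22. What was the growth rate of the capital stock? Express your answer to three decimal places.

Labor's share = 1 − 0.22 = 0.78.
gY = gA + 0.78×2.1 + 0.22×g.
0.22×g = 6.8 − 2.8 − 1.638 = 2.362.
g = 2.362 / 0.22 = 10.73636%.

10.736%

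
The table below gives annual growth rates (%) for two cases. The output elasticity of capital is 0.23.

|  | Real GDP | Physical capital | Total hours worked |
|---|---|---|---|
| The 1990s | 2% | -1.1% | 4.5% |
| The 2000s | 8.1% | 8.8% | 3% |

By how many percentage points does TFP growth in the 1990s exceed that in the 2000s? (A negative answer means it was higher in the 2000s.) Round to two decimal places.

-4.98 percentage points

Labor's share = 1 − 0.23 = 0.77.
The 1990s: TFP = 2 + 0.253 − 3.465 = -1.212%.
The 2000s: TFP = 8.1 − 2.024 − 2.31 = 3.766%.
Difference = -1.212 − (3.766) = -4.978 pp.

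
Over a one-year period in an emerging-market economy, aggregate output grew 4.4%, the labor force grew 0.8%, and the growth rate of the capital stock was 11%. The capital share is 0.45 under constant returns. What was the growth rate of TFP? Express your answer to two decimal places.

-0.99%

Labor's share = 1 − 0.45 = 0.55.
The capital stock: 0.45 × 11 = 4.95 pp.
The labor force: 0.55 × 0.8 = 0.44 pp.
TFP growth = 4.4 − 5.39 = -0.99%.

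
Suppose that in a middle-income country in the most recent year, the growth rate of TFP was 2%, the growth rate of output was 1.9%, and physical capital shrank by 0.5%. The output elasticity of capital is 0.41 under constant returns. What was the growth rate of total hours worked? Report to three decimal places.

Labor's share = 1 − 0.41 = 0.59.
gY = gA + 0.41×(-0.5) + 0.59×g.
0.59×g = 1.9 − 2 + 0.205 = 0.105.
g = 0.105 / 0.59 = 0.17797%.

0.178%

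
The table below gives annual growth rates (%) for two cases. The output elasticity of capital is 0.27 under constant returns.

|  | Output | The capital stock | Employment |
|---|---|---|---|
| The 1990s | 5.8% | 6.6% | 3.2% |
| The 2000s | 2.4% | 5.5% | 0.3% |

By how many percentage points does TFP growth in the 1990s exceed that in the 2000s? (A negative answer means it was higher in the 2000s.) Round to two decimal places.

0.99 percentage points

Labor's share = 1 − 0.27 = 0.73.
The 1990s: TFP = 5.8 − 1.782 − 2.336 = 1.682%.
The 2000s: TFP = 2.4 − 1.485 − 0.219 = 0.696%.
Difference = 1.682 − (0.696) = 0.986 pp.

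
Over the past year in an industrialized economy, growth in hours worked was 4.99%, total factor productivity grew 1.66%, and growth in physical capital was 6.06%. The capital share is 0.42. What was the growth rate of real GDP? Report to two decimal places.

Real GDP growth was 7.10%.

Labor's share = 1 − 0.42 = 0.58.
Physical capital: 0.42 × 6.06 = 2.5452 pp.
Hours worked: 0.58 × 4.99 = 2.8942 pp.
Output growth = 1.66 + 5.4394 = 7.0994%.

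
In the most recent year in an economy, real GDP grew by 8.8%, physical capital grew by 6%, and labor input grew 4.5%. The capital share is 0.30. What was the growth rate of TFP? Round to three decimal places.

TFP growth was 3.850%.

Labor's share = 1 − 0.3 = 0.7.
Physical capital: 0.3 × 6 = 1.8 pp.
Labor input: 0.7 × 4.5 = 3.15 pp.
TFP growth = 8.8 − 4.95 = 3.85%.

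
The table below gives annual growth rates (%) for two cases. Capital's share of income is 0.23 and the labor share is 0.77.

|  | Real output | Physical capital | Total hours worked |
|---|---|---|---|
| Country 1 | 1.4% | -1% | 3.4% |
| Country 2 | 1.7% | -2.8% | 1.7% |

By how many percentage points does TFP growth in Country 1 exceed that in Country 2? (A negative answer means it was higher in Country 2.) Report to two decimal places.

Labor's share = 1 − 0.23 = 0.77.
Country 1: TFP = 1.4 + 0.23 − 2.618 = -0.988%.
Country 2: TFP = 1.7 + 0.644 − 1.309 = 1.035%.
Difference = -0.988 − (1.035) = -2.023 pp.

-2.02 percentage points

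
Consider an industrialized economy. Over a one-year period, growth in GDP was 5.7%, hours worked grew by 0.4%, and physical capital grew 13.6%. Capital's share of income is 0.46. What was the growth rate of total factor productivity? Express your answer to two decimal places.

Labor's share = 1 − 0.46 = 0.54.
Physical capital: 0.46 × 13.6 = 6.256 pp.
Hours worked: 0.54 × 0.4 = 0.216 pp.
TFP growth = 5.7 − 6.472 = -0.772%.

-0.77%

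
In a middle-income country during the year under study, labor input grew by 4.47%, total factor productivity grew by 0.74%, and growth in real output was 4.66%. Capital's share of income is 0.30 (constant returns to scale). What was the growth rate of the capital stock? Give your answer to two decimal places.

Labor's share = 1 − 0.3 = 0.7.
gY = gA + 0.7×4.47 + 0.3×g.
0.3×g = 4.66 − 0.74 − 3.129 = 0.791.
g = 0.791 / 0.3 = 2.6367%.

The capital stock grew 2.64%.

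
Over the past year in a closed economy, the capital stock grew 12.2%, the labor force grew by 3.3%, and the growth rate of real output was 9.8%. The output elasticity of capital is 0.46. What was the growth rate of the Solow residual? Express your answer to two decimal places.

The Solow residual grew 2.41%.

Labor's share = 1 − 0.46 = 0.54.
The capital stock: 0.46 × 12.2 = 5.612 pp.
The labor force: 0.54 × 3.3 = 1.782 pp.
TFP growth = 9.8 − 7.394 = 2.406%.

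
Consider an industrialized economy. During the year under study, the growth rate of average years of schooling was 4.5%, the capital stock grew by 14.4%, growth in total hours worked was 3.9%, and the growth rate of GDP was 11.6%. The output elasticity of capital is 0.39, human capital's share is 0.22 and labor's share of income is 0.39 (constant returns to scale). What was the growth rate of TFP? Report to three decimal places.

TFP growth was 3.473%.

Labor's share = 1 − 0.39 − 0.22 = 0.39.
The capital stock: 0.39 × 14.4 = 5.616 pp.
Average years of schooling: 0.22 × 4.5 = 0.99 pp.
Total hours worked: 0.39 × 3.9 = 1.521 pp.
TFP growth = 11.6 − 8.127 = 3.473%.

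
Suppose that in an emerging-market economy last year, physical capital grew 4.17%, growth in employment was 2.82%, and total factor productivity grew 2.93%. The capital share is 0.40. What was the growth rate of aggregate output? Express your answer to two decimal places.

Labor's share = 1 − 0.4 = 0.6.
Physical capital: 0.4 × 4.17 = 1.668 pp.
Employment: 0.6 × 2.82 = 1.692 pp.
Output growth = 2.93 + 3.36 = 6.29%.

Aggregate output growth was 6.29%.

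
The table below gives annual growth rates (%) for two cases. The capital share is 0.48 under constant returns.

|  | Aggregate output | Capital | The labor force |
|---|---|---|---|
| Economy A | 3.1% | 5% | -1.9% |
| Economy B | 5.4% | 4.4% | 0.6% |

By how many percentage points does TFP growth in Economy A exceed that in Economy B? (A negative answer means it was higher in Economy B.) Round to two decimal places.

-1.29 percentage points

Labor's share = 1 − 0.48 = 0.52.
Economy A: TFP = 3.1 − 2.4 + 0.988 = 1.688%.
Economy B: TFP = 5.4 − 2.112 − 0.312 = 2.976%.
Difference = 1.688 − (2.976) = -1.288 pp.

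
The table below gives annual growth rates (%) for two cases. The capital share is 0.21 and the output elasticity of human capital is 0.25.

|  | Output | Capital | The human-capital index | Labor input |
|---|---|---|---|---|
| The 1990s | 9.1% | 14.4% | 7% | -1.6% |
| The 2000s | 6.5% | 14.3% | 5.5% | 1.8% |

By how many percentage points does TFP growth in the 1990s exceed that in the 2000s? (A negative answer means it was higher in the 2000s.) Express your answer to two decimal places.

Labor's share = 1 − 0.21 − 0.25 = 0.54.
The 1990s: TFP = 9.1 − 3.024 − 1.75 + 0.864 = 5.19%.
The 2000s: TFP = 6.5 − 3.003 − 1.375 − 0.972 = 1.15%.
Difference = 5.19 − (1.15) = 4.04 pp.

4.04 percentage points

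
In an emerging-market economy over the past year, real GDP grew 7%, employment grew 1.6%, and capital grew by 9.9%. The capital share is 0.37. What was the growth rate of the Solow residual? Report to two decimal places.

Labor's share = 1 − 0.37 = 0.63.
Capital: 0.37 × 9.9 = 3.663 pp.
Employment: 0.63 × 1.6 = 1.008 pp.
TFP growth = 7 − 4.671 = 2.329%.

2.33%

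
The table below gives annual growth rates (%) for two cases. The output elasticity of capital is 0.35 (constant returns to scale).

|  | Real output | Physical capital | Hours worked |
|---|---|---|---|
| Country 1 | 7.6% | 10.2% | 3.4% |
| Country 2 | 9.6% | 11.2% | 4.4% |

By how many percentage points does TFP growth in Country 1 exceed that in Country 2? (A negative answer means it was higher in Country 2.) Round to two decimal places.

Labor's share = 1 − 0.35 = 0.65.
Country 1: TFP = 7.6 − 3.57 − 2.21 = 1.82%.
Country 2: TFP = 9.6 − 3.92 − 2.86 = 2.82%.
Difference = 1.82 − (2.82) = -1 pp.

-1.00 percentage points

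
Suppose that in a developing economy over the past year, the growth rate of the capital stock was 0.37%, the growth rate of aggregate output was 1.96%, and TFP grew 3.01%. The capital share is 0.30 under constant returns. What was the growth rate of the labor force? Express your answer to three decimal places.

Labor's share = 1 − 0.3 = 0.7.
gY = gA + 0.3×0.37 + 0.7×g.
0.7×g = 1.96 − 3.01 − 0.111 = -1.161.
g = -1.161 / 0.7 = -1.65857%.

-1.659%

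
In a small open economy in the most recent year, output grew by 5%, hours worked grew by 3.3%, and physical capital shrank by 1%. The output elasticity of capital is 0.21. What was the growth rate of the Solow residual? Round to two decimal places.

2.60%

Labor's share = 1 − 0.21 = 0.79.
Physical capital: 0.21 × (-1) = -0.21 pp.
Hours worked: 0.79 × 3.3 = 2.607 pp.
TFP growth = 5 − 2.397 = 2.603%.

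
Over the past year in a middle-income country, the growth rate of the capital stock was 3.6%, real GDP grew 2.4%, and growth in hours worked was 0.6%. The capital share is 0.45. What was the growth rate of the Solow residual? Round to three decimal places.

Labor's share = 1 − 0.45 = 0.55.
The capital stock: 0.45 × 3.6 = 1.62 pp.
Hours worked: 0.55 × 0.6 = 0.33 pp.
TFP growth = 2.4 − 1.95 = 0.45%.

0.450%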